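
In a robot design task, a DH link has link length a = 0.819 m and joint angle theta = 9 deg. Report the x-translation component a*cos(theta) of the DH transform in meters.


a*cos(theta) = 0.819*cos(9 deg) = 0.8089

0.8089 m


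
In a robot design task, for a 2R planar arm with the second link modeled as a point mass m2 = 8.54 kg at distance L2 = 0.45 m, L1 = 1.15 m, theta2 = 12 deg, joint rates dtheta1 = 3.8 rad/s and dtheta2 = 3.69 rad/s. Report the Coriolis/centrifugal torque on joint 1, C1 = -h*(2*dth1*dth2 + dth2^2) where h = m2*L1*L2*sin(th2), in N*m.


h = m2*L1*L2*sin(th2) = 8.54*1.15*0.45*sin(12 deg) = 0.918855
C1 = -h*(2*3.8*3.69 + 3.69^2) = -0.918855*41.6601 = -38.2796

-38.2796 N*m


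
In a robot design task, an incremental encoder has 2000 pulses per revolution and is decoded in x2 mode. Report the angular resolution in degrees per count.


resolution = 360 / (PPR * 2) = 360 / 4000 = 0.0900

0.0900 degrees


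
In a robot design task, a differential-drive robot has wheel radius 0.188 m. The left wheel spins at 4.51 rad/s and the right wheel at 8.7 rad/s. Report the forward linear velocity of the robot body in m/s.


v = r*(wR + wL)/2 = 0.188*(8.7 + 4.51)/2 = 1.2417

1.2417 m/s


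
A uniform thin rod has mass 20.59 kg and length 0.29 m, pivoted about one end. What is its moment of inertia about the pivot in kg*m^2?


I = (1/3)*m*L^2 = (1/3)*20.59*0.29^2 = 0.5772

0.5772 kg*m^2


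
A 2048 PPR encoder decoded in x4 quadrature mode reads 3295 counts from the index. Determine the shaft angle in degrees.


angle = counts * 360 / (PPR*4) = 3295 * 360 / 8192 = 144.7998

144.7998 degrees


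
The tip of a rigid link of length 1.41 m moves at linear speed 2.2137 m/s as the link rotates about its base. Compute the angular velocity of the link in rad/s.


omega = v / L = 2.2137 / 1.41 = 1.5700

1.5700 rad/s


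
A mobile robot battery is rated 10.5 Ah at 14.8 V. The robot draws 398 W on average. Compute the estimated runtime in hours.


E = 10.5*14.8 = 155.4000 Wh
t = E/P = 155.4000/398 = 0.3905

0.3905 hours


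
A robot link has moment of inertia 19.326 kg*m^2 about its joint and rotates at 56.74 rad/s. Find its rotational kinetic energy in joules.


KE = (1/2)*I*omega^2 = 0.5*19.326*56.74^2 = 31109.3289

31109.3289 J


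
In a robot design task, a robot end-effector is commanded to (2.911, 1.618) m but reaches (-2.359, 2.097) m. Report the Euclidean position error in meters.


dx = -2.359 - (2.911) = -5.2700, dy = 2.097 - (1.618) = 0.4790
err = sqrt(27.772900 + 0.229441) = 5.2917

5.2917 m


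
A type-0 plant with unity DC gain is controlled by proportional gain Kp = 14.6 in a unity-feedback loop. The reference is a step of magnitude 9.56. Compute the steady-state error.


e_ss = R/(1 + Kp) = 9.56/(1 + 14.6) = 9.56/15.6000 = 0.6128

0.6128


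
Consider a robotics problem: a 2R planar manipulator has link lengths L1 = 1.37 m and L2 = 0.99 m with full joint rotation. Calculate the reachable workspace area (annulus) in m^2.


r_max = L1 + L2 = 2.3600, r_min = |L1 - L2| = 0.3800
A = pi*(r_max^2 - r_min^2) = pi*(5.5696 - 0.1444) = 17.0438

17.0438 m^2


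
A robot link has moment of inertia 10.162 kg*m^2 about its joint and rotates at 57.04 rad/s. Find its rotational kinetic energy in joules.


KE = (1/2)*I*omega^2 = 0.5*10.162*57.04^2 = 16531.3465

16531.3465 J


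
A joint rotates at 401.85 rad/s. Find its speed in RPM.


RPM = 401.85 * 60/(2*pi) = 3837.3848

3837.3848 RPM


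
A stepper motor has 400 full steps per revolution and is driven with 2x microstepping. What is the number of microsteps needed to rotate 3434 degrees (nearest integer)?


step_size = 360/(400*2) = 360/800 = 0.450000 deg
n = 3434/(360/800) = 3434*800/360 = 7631.1111 -> 7631

7631 steps


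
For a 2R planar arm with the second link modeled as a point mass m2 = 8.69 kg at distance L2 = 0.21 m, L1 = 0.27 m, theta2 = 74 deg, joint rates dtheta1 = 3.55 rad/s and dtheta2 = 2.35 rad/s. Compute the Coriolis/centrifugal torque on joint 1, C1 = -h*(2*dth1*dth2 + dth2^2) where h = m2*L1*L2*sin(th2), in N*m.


h = m2*L1*L2*sin(th2) = 8.69*0.27*0.21*sin(74 deg) = 0.473636
C1 = -h*(2*3.55*2.35 + 2.35^2) = -0.473636*22.2075 = -10.5183

-10.5183 N*m


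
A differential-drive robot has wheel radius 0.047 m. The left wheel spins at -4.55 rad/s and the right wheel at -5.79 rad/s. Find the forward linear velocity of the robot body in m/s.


v = r*(wR + wL)/2 = 0.047*(-5.79 + -4.55)/2 = -0.2430

-0.2430 m/s


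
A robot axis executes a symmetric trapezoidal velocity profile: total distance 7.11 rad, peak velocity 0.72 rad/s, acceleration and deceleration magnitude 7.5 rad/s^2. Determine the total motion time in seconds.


t_acc = v/a = 0.72/7.5 = 0.096000 s
d_acc = v^2/(2a) = 0.034560 rad (each ramp)
d_cruise = 7.11 - 2*0.034560 = 7.040880 rad
t_cruise = 7.040880/0.72 = 9.779000 s
t_total = 2*0.096000 + 9.779000 = 9.9710

9.9710 s


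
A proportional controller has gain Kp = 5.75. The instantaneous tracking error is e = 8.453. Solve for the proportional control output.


u_P = Kp * e = 5.75 * 8.453 = 48.6047

48.6047


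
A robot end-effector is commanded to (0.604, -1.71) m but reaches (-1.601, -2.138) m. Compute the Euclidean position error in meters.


dx = -1.601 - (0.604) = -2.2050, dy = -2.138 - (-1.71) = -0.4280
err = sqrt(4.862025 + 0.183184) = 2.2462

2.2462 m


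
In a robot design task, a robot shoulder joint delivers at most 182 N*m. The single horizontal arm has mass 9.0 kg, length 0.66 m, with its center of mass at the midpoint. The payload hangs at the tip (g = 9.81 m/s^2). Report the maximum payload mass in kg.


tau_arm = m_arm*g*(L/2) = 9.0*9.81*0.66/2 = 29.1357 N*m
tau_payload = tau_max - tau_arm = 182 - 29.1357 = 152.8643
m_payload = tau_payload / (g*L) = 152.8643 / (9.81*0.66) = 23.6098

23.6098 kg


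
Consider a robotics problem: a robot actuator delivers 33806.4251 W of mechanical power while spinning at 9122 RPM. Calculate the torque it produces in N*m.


omega = 9122 * 2*pi/60 = 955.253606 rad/s
tau = P / omega = 33806.4251 / 955.253606 = 35.3900

35.3900 N*m


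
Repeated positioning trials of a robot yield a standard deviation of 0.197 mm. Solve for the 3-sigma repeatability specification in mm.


repeatability = 3*sigma = 3*0.197 = 0.5910

0.5910 mm


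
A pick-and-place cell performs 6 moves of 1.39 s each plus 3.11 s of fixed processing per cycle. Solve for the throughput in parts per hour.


T_cycle = 6*1.39 + 3.11 = 11.4500 s
rate = 3600/T = 314.4105

314.4105 parts/hour


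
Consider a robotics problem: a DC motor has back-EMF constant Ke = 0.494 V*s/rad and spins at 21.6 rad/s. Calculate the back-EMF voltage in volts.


V_emf = Ke * omega = 0.494*21.6 = 10.6704

10.6704 V


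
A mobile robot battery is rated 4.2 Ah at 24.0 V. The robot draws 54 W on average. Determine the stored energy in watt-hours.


E = capacity * V = 4.2*24.0 = 100.8000

100.8000 Wh


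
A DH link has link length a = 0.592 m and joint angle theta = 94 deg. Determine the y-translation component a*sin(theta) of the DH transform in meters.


a*sin(theta) = 0.592*sin(94 deg) = 0.5906

0.5906 m


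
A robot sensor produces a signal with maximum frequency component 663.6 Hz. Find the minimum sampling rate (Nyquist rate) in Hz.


f_s,min = 2*f_max = 2*663.6 = 1327.2000

1327.2000 Hz


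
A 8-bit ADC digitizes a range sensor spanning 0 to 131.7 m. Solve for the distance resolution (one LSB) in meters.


res = range / 2^n = 131.7/2^8 = 131.7/256 = 0.5145

0.5145 m


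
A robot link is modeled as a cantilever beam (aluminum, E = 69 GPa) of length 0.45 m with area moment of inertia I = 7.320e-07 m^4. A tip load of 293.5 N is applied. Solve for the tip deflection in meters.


delta = F*L^3/(3*E*I) = 293.5*0.45^3/(3*6.900e+10*7.320e-07)
      = 26.7451875/151524 = 1.7651e-04

1.7651e-04 m


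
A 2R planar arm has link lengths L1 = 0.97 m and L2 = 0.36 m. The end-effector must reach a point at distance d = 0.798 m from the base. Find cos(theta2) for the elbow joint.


cos(th2) = (d^2 - L1^2 - L2^2)/(2*L1*L2) = (0.798^2 - 0.97^2 - 0.36^2)/(2*0.97*0.36) = -0.6210

-0.6210


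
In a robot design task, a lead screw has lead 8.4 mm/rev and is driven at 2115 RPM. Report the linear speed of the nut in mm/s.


v = lead * (RPM/60) = 8.4*2115/60 = 296.1000

296.1000 mm/s


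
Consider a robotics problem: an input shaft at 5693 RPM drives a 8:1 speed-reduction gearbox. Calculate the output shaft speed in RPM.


omega_out = omega_in / N = 5693 / 8 = 711.6250

711.6250 RPM


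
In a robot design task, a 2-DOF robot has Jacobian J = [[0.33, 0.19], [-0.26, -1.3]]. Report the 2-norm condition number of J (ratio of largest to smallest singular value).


JJ^T eigenvalues: trace(JJ^T) = 1.9026, det(JJ^T) = det(J)^2 = 0.14409616
s_max^2 = (1.9026 + sqrt(3.04350212))/2 = 1.82358180
s_min^2 = (1.9026 - sqrt(3.04350212))/2 = 0.07901820
kappa = s_max/s_min = sqrt(1.82358180/0.07901820) = 4.8040

4.8040


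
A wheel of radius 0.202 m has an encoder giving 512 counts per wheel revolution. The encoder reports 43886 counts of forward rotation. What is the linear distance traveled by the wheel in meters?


revs = 43886/512 = 85.714844
d = revs * 2*pi*r = 85.714844 * 2*pi*0.202 = 108.7896

108.7896 m


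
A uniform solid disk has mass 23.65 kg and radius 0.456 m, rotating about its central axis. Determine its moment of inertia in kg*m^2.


I = (1/2)*m*R^2 = 0.5*23.65*0.456^2 = 2.4588

2.4588 kg*m^2


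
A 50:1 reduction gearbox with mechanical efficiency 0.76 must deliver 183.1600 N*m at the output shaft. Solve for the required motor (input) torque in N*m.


tau_in = tau_out / (N * eta) = 183.1600 / (50 * 0.76) = 4.8200

4.8200 N*m


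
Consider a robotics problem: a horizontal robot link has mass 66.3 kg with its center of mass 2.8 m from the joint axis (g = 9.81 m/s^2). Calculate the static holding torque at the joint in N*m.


tau = m*g*L = 66.3 * 9.81 * 2.8 = 1821.1284

1821.1284 N*m


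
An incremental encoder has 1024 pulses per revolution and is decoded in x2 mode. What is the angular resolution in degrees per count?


resolution = 360 / (PPR * 2) = 360 / 2048 = 0.1758

0.1758 degrees


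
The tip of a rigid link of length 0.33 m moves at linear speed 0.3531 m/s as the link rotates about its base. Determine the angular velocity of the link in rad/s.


omega = v / L = 0.3531 / 0.33 = 1.0700

1.0700 rad/s


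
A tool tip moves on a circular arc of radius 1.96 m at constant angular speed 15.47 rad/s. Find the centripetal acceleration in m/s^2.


a_c = omega^2 * r = 15.47^2 * 1.96 = 469.0690

469.0690 m/s^2


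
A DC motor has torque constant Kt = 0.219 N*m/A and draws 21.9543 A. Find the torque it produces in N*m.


tau = Kt * I = 0.219*21.9543 = 4.8080

4.8080 N*m


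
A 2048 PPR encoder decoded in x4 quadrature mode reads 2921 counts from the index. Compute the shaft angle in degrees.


angle = counts * 360 / (PPR*4) = 2921 * 360 / 8192 = 128.3643

128.3643 degrees


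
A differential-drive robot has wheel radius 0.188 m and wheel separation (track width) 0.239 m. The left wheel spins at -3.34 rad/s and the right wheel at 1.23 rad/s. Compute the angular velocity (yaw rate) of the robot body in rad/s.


omega = r*(wR - wL)/L = 0.188*(1.23 - (-3.34))/0.239 = 3.5948

3.5948 rad/s


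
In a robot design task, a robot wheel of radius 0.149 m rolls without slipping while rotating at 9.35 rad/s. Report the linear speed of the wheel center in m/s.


v = omega * r = 9.35 * 0.149 = 1.3931

1.3931 m/s


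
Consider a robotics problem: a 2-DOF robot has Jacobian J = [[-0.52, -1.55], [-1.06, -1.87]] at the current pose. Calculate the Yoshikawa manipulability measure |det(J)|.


det(J) = -0.52*-1.87 - (-1.55)*(-1.06) = -0.6706
|det(J)| = 0.6706

0.6706


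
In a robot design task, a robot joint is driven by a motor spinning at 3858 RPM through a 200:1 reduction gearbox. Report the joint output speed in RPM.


omega_joint = omega_motor / N = 3858 / 200 = 19.2900

19.2900 RPM


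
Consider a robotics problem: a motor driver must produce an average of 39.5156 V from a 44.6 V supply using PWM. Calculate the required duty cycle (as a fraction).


D = V_avg/V_supply = 39.5156/44.6 = 0.8860

0.8860


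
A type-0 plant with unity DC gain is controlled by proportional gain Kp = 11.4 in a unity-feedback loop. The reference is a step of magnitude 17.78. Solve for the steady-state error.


e_ss = R/(1 + Kp) = 17.78/(1 + 11.4) = 17.78/12.4000 = 1.4339

1.4339


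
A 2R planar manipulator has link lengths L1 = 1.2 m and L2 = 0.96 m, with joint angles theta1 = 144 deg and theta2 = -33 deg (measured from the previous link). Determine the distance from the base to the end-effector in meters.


x = L1*cos(th1) + L2*cos(th1+th2) = -1.314854
y = L1*sin(th1) + L2*sin(th1+th2) = 1.601580
d = sqrt(x^2 + y^2) = sqrt(1.728841 + 2.565058) = 2.0722

2.0722 m


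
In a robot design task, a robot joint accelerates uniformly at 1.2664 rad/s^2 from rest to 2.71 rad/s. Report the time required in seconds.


t = delta_omega / alpha = 2.71 / 1.2664 = 2.1399

2.1399 s


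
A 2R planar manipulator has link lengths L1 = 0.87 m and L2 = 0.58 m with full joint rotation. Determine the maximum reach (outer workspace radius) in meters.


r_max = L1 + L2 = 0.87 + 0.58 = 1.4500

1.4500 m


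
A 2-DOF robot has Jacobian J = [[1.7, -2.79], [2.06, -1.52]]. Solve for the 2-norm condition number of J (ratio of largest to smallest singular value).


JJ^T eigenvalues: trace(JJ^T) = 17.2281, det(JJ^T) = det(J)^2 = 10.00709956
s_max^2 = (17.2281 + sqrt(256.77903137))/2 = 16.62621312
s_min^2 = (17.2281 - sqrt(256.77903137))/2 = 0.60188688
kappa = s_max/s_min = sqrt(16.62621312/0.60188688) = 5.2558

5.2558


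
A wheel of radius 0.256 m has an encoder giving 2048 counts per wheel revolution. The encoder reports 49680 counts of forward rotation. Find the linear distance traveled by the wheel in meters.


revs = 49680/2048 = 24.257812
d = revs * 2*pi*r = 24.257812 * 2*pi*0.256 = 39.0186

39.0186 m


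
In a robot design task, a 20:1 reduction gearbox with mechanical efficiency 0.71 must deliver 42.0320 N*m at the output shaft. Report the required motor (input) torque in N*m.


tau_in = tau_out / (N * eta) = 42.0320 / (20 * 0.71) = 2.9600

2.9600 N*m


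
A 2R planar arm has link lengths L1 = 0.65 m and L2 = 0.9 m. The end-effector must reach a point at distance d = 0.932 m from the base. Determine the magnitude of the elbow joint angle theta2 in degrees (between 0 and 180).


cos(th2) = (d^2 - L1^2 - L2^2)/(2*L1*L2) = (0.932^2 - 0.65^2 - 0.9^2)/(2*0.65*0.9) = -0.31100513
th2 = acos(-0.31100513) = 108.1198 deg

108.1198 degrees


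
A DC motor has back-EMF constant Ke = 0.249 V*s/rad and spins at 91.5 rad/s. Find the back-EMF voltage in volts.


V_emf = Ke * omega = 0.249*91.5 = 22.7835

22.7835 V


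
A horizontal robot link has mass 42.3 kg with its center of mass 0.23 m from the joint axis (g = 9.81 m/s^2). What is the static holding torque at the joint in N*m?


tau = m*g*L = 42.3 * 9.81 * 0.23 = 95.4415

95.4415 N*m


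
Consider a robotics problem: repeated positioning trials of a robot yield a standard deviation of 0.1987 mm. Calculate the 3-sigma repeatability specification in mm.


repeatability = 3*sigma = 3*0.1987 = 0.5961

0.5961 mm


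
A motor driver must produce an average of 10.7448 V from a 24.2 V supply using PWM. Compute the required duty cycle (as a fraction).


D = V_avg/V_supply = 10.7448/24.2 = 0.4440

0.4440


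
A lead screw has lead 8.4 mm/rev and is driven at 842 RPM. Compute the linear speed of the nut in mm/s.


v = lead * (RPM/60) = 8.4*842/60 = 117.8800

117.8800 mm/s


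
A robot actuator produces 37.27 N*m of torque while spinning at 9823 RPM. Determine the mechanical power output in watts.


omega = 9823 * 2*pi/60 = 1028.662155 rad/s
P = tau * omega = 37.27 * 1028.662155 = 38338.2385

38338.2385 W


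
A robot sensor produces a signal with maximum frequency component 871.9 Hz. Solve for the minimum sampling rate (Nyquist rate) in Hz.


f_s,min = 2*f_max = 2*871.9 = 1743.8000

1743.8000 Hz


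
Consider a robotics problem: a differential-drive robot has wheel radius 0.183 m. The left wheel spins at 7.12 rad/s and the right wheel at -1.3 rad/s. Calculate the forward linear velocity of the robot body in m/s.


v = r*(wR + wL)/2 = 0.183*(-1.3 + 7.12)/2 = 0.5325

0.5325 m/s


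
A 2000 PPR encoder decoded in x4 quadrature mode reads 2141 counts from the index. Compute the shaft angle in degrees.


angle = counts * 360 / (PPR*4) = 2141 * 360 / 8000 = 96.3450

96.3450 degrees


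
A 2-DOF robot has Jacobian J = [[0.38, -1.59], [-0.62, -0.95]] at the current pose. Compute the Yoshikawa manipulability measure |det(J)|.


det(J) = 0.38*-0.95 - (-1.59)*(-0.62) = -1.3468
|det(J)| = 1.3468

1.3468


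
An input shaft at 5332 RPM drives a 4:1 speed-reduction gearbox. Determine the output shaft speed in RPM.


omega_out = omega_in / N = 5332 / 4 = 1333.0000

1333.0000 RPM


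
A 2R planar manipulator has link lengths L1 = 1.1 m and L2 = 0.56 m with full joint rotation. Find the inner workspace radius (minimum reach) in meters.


r_min = |L1 - L2| = |1.1 - 0.56| = 0.5400

0.5400 m


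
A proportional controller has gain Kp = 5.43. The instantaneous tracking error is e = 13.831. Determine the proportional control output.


u_P = Kp * e = 5.43 * 13.831 = 75.1023

75.1023


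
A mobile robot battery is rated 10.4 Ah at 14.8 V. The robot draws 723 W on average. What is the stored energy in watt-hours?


E = capacity * V = 10.4*14.8 = 153.9200

153.9200 Wh


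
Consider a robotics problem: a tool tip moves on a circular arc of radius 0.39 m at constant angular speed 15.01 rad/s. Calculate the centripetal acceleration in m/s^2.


a_c = omega^2 * r = 15.01^2 * 0.39 = 87.8670

87.8670 m/s^2


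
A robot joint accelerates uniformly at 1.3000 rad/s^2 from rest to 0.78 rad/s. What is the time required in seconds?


t = delta_omega / alpha = 0.78 / 1.3000 = 0.6000

0.6000 s


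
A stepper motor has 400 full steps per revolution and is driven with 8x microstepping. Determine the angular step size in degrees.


step = 360/(400*8) = 360/3200 = 0.1125

0.1125 degrees


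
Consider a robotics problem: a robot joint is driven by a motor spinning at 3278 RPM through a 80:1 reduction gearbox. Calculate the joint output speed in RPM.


omega_joint = omega_motor / N = 3278 / 80 = 40.9750

40.9750 RPM


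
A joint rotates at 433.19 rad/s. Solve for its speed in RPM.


RPM = 433.19 * 60/(2*pi) = 4136.6598

4136.6598 RPM


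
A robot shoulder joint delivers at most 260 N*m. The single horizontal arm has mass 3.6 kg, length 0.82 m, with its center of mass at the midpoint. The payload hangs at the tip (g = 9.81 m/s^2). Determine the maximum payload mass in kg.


tau_arm = m_arm*g*(L/2) = 3.6*9.81*0.82/2 = 14.4796 N*m
tau_payload = tau_max - tau_arm = 260 - 14.4796 = 245.5204
m_payload = tau_payload / (g*L) = 245.5204 / (9.81*0.82) = 30.5214

30.5214 kg


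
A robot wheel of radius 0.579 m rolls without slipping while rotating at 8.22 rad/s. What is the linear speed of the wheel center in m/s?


v = omega * r = 8.22 * 0.579 = 4.7594

4.7594 m/s


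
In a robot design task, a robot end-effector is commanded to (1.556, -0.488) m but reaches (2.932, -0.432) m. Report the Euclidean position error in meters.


dx = 2.932 - (1.556) = 1.3760, dy = -0.432 - (-0.488) = 0.0560
err = sqrt(1.893376 + 0.003136) = 1.3771

1.3771 m


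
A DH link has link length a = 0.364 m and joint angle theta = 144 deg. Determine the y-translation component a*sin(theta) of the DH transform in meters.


a*sin(theta) = 0.364*sin(144 deg) = 0.2140

0.2140 m


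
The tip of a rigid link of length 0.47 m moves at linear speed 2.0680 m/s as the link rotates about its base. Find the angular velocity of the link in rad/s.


omega = v / L = 2.0680 / 0.47 = 4.4000

4.4000 rad/s


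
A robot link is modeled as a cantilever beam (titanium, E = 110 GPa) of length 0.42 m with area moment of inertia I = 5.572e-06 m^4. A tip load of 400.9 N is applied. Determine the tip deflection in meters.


delta = F*L^3/(3*E*I) = 400.9*0.42^3/(3*1.100e+11*5.572e-06)
      = 29.7018792/1838760 = 1.6153e-05

1.6153e-05 m


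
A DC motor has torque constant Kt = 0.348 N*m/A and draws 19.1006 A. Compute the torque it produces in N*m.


tau = Kt * I = 0.348*19.1006 = 6.6470

6.6470 N*m


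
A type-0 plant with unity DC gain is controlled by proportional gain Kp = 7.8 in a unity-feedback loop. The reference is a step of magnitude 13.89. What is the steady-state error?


e_ss = R/(1 + Kp) = 13.89/(1 + 7.8) = 13.89/8.8000 = 1.5784

1.5784


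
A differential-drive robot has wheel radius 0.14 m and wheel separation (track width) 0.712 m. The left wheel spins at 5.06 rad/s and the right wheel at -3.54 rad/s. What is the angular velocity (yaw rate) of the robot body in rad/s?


omega = r*(wR - wL)/L = 0.14*(-3.54 - (5.06))/0.712 = -1.6910

-1.6910 rad/s


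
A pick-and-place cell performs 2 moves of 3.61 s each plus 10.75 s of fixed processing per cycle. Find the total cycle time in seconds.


T = 2*3.61 + 10.75 = 17.9700

17.9700 s


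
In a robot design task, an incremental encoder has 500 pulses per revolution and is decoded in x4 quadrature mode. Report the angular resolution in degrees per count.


resolution = 360 / (PPR * 4) = 360 / 2000 = 0.1800

0.1800 degrees


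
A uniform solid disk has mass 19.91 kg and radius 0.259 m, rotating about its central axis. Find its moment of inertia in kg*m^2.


I = (1/2)*m*R^2 = 0.5*19.91*0.259^2 = 0.6678

0.6678 kg*m^2


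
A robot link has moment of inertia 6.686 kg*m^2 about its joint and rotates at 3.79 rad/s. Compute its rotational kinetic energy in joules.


KE = (1/2)*I*omega^2 = 0.5*6.686*3.79^2 = 48.0192

48.0192 J


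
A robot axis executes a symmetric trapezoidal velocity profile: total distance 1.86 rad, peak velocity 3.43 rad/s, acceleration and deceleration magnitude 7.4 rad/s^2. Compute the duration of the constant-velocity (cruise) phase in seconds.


t_acc = v/a = 0.463514 s, d_acc = v^2/(2a) = 0.794926 rad each
d_cruise = 1.86 - 2*0.794926 = 0.270148 rad
t_cruise = d_cruise/v = 0.270148/3.43 = 0.0788

0.0788 s


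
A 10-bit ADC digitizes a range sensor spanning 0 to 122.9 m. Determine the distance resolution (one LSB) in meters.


res = range / 2^n = 122.9/2^10 = 122.9/1024 = 0.1200

0.1200 m


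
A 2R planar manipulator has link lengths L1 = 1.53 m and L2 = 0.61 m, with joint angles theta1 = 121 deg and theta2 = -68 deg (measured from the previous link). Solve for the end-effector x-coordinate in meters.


x = L1*cos(th1) + L2*cos(th1+th2) = 1.53*cos(121 deg) + 0.61*cos(53 deg) = -0.4209

-0.4209 m


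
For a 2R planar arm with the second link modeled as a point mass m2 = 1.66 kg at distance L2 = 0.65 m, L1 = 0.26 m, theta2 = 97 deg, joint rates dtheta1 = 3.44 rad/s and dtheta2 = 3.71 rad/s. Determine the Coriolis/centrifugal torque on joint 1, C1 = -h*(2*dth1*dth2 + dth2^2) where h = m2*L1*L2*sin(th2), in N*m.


h = m2*L1*L2*sin(th2) = 1.66*0.26*0.65*sin(97 deg) = 0.278449
C1 = -h*(2*3.44*3.71 + 3.71^2) = -0.278449*39.2889 = -10.9400

-10.9400 N*m


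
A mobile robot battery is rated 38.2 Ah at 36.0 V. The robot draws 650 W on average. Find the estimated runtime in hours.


E = 38.2*36.0 = 1375.2000 Wh
t = E/P = 1375.2000/650 = 2.1157

2.1157 hours


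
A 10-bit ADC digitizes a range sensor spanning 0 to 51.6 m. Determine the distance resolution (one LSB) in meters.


res = range / 2^n = 51.6/2^10 = 51.6/1024 = 0.0504

0.0504 m


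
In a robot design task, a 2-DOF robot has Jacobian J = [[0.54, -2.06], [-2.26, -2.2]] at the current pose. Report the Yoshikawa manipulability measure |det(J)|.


det(J) = 0.54*-2.2 - (-2.06)*(-2.26) = -5.8436
|det(J)| = 5.8436

5.8436


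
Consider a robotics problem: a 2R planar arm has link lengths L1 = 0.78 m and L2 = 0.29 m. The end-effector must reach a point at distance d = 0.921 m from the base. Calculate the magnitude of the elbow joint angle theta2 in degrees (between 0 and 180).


cos(th2) = (d^2 - L1^2 - L2^2)/(2*L1*L2) = (0.921^2 - 0.78^2 - 0.29^2)/(2*0.78*0.29) = 0.34425508
th2 = acos(0.34425508) = 69.8637 deg

69.8637 degrees


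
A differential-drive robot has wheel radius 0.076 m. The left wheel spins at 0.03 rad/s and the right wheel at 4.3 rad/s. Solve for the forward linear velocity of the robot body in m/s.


v = r*(wR + wL)/2 = 0.076*(4.3 + 0.03)/2 = 0.1645

0.1645 m/s


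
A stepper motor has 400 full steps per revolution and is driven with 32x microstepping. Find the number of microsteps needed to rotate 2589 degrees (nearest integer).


step_size = 360/(400*32) = 360/12800 = 0.028125 deg
n = 2589/(360/12800) = 2589*12800/360 = 92053.3333 -> 92053

92053 steps


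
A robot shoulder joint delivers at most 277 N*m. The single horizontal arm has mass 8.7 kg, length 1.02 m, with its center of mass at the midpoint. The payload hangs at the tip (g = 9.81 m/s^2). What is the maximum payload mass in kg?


tau_arm = m_arm*g*(L/2) = 8.7*9.81*1.02/2 = 43.5270 N*m
tau_payload = tau_max - tau_arm = 277 - 43.5270 = 233.4730
m_payload = tau_payload / (g*L) = 233.4730 / (9.81*1.02) = 23.3328

23.3328 kg


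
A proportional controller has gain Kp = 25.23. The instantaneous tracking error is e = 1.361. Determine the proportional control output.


u_P = Kp * e = 25.23 * 1.361 = 34.3380

34.3380


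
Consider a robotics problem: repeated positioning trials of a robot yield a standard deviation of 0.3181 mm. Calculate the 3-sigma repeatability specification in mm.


repeatability = 3*sigma = 3*0.3181 = 0.9543

0.9543 mm


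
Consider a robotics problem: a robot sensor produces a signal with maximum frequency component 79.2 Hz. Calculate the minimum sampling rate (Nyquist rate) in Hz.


f_s,min = 2*f_max = 2*79.2 = 158.4000

158.4000 Hz


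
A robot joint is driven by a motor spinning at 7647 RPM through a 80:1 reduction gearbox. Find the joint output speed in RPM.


omega_joint = omega_motor / N = 7647 / 80 = 95.5875

95.5875 RPM


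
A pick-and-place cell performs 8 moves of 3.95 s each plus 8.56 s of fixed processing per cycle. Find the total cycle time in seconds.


T = 8*3.95 + 8.56 = 40.1600

40.1600 s


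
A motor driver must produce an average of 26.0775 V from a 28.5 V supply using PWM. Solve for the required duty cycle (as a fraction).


D = V_avg/V_supply = 26.0775/28.5 = 0.9150

0.9150


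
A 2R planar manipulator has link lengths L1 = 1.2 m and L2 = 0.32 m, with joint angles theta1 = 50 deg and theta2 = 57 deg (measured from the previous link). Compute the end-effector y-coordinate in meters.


y = L1*sin(th1) + L2*sin(th1+th2) = 1.2*sin(50 deg) + 0.32*sin(107 deg) = 1.2253

1.2253 m


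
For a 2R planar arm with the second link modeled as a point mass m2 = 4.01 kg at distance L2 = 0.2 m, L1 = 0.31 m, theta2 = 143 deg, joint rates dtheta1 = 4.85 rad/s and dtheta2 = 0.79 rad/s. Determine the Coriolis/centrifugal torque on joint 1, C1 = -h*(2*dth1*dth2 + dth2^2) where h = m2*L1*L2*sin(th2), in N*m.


h = m2*L1*L2*sin(th2) = 4.01*0.31*0.2*sin(143 deg) = 0.149623
C1 = -h*(2*4.85*0.79 + 0.79^2) = -0.149623*8.2871 = -1.2399

-1.2399 N*m


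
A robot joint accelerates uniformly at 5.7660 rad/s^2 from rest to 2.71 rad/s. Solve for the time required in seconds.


t = delta_omega / alpha = 2.71 / 5.7660 = 0.4700

0.4700 s


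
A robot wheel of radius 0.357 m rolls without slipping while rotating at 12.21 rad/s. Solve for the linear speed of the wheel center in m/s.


v = omega * r = 12.21 * 0.357 = 4.3590

4.3590 m/s


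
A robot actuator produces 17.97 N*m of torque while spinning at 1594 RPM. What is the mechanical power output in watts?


omega = 1594 * 2*pi/60 = 166.923290 rad/s
P = tau * omega = 17.97 * 166.923290 = 2999.6115

2999.6115 W


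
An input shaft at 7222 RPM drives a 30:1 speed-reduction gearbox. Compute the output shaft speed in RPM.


omega_out = omega_in / N = 7222 / 30 = 240.7333

240.7333 RPM


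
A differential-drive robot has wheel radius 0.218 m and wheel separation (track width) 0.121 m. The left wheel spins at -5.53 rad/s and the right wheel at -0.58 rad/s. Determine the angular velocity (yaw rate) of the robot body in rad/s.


omega = r*(wR - wL)/L = 0.218*(-0.58 - (-5.53))/0.121 = 8.9182

8.9182 rad/s


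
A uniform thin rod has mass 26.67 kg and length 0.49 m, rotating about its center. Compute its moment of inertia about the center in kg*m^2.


I = (1/12)*m*L^2 = (1/12)*26.67*0.49^2 = 0.5336

0.5336 kg*m^2


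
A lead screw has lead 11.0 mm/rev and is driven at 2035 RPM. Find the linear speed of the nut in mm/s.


v = lead * (RPM/60) = 11.0*2035/60 = 373.0833

373.0833 mm/s


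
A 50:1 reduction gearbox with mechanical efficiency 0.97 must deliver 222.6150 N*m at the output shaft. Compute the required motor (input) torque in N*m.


tau_in = tau_out / (N * eta) = 222.6150 / (50 * 0.97) = 4.5900

4.5900 N*m


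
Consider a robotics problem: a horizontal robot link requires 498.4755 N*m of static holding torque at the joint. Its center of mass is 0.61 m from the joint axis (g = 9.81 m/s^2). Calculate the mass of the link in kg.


m = tau / (g*L) = 498.4755 / (9.81 * 0.61) = 83.3000

83.3000 kg


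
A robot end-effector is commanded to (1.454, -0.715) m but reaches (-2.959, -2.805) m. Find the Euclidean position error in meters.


dx = -2.959 - (1.454) = -4.4130, dy = -2.805 - (-0.715) = -2.0900
err = sqrt(19.474569 + 4.368100) = 4.8829

4.8829 m


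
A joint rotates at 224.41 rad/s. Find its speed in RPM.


RPM = 224.41 * 60/(2*pi) = 2142.9576

2142.9576 RPM


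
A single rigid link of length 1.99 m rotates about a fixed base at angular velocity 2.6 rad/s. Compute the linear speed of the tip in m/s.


v = L*omega = 1.99 * 2.6 = 5.1740

5.1740 m/s


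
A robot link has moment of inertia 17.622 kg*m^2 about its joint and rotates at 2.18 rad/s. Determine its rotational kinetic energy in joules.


KE = (1/2)*I*omega^2 = 0.5*17.622*2.18^2 = 41.8734

41.8734 J


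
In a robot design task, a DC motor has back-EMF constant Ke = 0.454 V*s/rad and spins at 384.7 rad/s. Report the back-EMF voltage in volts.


V_emf = Ke * omega = 0.454*384.7 = 174.6538

174.6538 V


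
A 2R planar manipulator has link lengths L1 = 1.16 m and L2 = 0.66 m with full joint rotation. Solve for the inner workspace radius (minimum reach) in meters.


r_min = |L1 - L2| = |1.16 - 0.66| = 0.5000

0.5000 m


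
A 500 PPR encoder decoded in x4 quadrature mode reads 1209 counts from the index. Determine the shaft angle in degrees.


angle = counts * 360 / (PPR*4) = 1209 * 360 / 2000 = 217.6200

217.6200 degrees


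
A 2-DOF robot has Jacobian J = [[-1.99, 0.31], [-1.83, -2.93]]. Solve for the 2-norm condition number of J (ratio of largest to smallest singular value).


JJ^T eigenvalues: trace(JJ^T) = 15.9900, det(JJ^T) = det(J)^2 = 40.93440400
s_max^2 = (15.9900 + sqrt(91.94248400))/2 = 12.78933217
s_min^2 = (15.9900 - sqrt(91.94248400))/2 = 3.20066783
kappa = s_max/s_min = sqrt(12.78933217/3.20066783) = 1.9990

1.9990


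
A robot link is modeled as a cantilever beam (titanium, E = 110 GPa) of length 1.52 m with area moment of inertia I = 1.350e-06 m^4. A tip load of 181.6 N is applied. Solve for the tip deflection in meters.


delta = F*L^3/(3*E*I) = 181.6*1.52^3/(3*1.100e+11*1.350e-06)
      = 637.7443328/445500 = 0.0014

0.0014 m


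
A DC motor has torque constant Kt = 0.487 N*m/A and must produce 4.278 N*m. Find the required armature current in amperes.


I = tau / Kt = 4.278/0.487 = 8.7844

8.7844 A


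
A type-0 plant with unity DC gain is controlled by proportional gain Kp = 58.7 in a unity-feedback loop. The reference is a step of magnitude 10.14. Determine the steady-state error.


e_ss = R/(1 + Kp) = 10.14/(1 + 58.7) = 10.14/59.7000 = 0.1698

0.1698


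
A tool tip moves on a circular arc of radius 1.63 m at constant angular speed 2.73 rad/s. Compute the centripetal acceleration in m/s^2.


a_c = omega^2 * r = 2.73^2 * 1.63 = 12.1482

12.1482 m/s^2


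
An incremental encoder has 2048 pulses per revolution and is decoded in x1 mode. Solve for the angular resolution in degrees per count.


resolution = 360 / (PPR * 1) = 360 / 2048 = 0.1758

0.1758 degrees


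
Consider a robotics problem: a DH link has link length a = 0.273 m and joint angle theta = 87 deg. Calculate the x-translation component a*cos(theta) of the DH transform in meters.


a*cos(theta) = 0.273*cos(87 deg) = 0.0143

0.0143 m


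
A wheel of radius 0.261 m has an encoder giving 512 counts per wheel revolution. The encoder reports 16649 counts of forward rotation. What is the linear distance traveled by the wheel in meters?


revs = 16649/512 = 32.517578
d = revs * 2*pi*r = 32.517578 * 2*pi*0.261 = 53.3259

53.3259 m


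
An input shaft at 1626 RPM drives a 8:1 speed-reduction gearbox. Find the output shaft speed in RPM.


omega_out = omega_in / N = 1626 / 8 = 203.2500

203.2500 RPM


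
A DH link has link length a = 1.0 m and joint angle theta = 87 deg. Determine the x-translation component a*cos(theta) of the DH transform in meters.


a*cos(theta) = 1.0*cos(87 deg) = 0.0523

0.0523 m


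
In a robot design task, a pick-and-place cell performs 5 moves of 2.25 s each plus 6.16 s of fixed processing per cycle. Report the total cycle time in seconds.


T = 5*2.25 + 6.16 = 17.4100

17.4100 s


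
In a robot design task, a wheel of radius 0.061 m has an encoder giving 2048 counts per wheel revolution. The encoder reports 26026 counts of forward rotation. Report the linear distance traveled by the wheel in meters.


revs = 26026/2048 = 12.708008
d = revs * 2*pi*r = 12.708008 * 2*pi*0.061 = 4.8707

4.8707 m


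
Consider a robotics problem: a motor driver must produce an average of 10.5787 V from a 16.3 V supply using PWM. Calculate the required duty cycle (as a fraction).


D = V_avg/V_supply = 10.5787/16.3 = 0.6490

0.6490


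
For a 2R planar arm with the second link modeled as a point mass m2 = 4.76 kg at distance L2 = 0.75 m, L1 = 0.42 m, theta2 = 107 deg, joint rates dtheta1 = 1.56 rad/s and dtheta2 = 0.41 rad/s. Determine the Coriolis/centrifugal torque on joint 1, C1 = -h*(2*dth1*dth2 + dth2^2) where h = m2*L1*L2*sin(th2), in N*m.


h = m2*L1*L2*sin(th2) = 4.76*0.42*0.75*sin(107 deg) = 1.433883
C1 = -h*(2*1.56*0.41 + 0.41^2) = -1.433883*1.4473 = -2.0753

-2.0753 N*m


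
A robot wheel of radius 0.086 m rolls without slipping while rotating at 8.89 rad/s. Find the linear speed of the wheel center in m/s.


v = omega * r = 8.89 * 0.086 = 0.7645

0.7645 m/s


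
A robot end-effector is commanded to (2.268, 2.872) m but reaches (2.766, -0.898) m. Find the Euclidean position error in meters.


dx = 2.766 - (2.268) = 0.4980, dy = -0.898 - (2.872) = -3.7700
err = sqrt(0.248004 + 14.212900) = 3.8027

3.8027 m


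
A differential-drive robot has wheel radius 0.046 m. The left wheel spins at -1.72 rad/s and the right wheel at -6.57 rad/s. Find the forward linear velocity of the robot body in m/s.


v = r*(wR + wL)/2 = 0.046*(-6.57 + -1.72)/2 = -0.1907

-0.1907 m/s


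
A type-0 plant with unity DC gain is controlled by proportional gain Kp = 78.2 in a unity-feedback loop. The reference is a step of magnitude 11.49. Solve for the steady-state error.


e_ss = R/(1 + Kp) = 11.49/(1 + 78.2) = 11.49/79.2000 = 0.1451

0.1451


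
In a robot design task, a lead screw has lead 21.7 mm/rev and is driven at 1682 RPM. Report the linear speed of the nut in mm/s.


v = lead * (RPM/60) = 21.7*1682/60 = 608.3233

608.3233 mm/s


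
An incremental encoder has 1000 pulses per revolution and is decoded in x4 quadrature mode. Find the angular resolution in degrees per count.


resolution = 360 / (PPR * 4) = 360 / 4000 = 0.0900

0.0900 degrees


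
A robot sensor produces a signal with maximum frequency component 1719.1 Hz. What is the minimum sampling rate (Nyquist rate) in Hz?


f_s,min = 2*f_max = 2*1719.1 = 3438.2000

3438.2000 Hz


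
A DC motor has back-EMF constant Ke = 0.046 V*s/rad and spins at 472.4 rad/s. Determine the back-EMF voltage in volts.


V_emf = Ke * omega = 0.046*472.4 = 21.7304

21.7304 V


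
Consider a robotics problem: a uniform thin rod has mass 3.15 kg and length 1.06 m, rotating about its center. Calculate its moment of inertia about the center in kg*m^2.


I = (1/12)*m*L^2 = (1/12)*3.15*1.06^2 = 0.2949

0.2949 kg*m^2


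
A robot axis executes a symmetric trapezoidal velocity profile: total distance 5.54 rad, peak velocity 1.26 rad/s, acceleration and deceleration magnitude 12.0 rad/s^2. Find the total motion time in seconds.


t_acc = v/a = 1.26/12.0 = 0.105000 s
d_acc = v^2/(2a) = 0.066150 rad (each ramp)
d_cruise = 5.54 - 2*0.066150 = 5.407700 rad
t_cruise = 5.407700/1.26 = 4.291825 s
t_total = 2*0.105000 + 4.291825 = 4.5018

4.5018 s


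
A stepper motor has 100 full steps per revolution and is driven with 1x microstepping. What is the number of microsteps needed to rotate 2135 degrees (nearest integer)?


step_size = 360/(100*1) = 360/100 = 3.600000 deg
n = 2135/(360/100) = 2135*100/360 = 593.0556 -> 593

593 steps


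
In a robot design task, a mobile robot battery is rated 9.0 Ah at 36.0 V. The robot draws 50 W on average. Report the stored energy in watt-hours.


E = capacity * V = 9.0*36.0 = 324.0000

324.0000 Wh


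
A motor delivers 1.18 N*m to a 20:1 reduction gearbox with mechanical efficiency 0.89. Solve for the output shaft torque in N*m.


tau_out = tau_in * N * eta = 1.18 * 20 * 0.89 = 21.0040

21.0040 N*m


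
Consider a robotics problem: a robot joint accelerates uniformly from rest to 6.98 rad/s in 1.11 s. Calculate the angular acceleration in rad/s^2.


alpha = delta_omega / t = 6.98 / 1.11 = 6.2883

6.2883 rad/s^2


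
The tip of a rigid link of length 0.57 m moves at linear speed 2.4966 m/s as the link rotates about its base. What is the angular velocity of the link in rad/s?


omega = v / L = 2.4966 / 0.57 = 4.3800

4.3800 rad/s


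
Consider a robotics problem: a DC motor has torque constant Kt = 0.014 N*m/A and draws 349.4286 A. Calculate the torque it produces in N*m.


tau = Kt * I = 0.014*349.4286 = 4.8920

4.8920 N*m


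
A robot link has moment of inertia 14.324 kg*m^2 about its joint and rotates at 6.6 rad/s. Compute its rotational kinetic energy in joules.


KE = (1/2)*I*omega^2 = 0.5*14.324*6.6^2 = 311.9767

311.9767 J


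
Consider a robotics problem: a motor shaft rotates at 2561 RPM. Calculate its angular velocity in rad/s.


omega = 2561 * 2*pi/60 = 268.1873

268.1873 rad/s


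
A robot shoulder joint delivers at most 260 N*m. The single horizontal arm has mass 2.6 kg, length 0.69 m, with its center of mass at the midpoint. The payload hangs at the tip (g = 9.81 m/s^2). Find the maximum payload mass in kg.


tau_arm = m_arm*g*(L/2) = 2.6*9.81*0.69/2 = 8.7996 N*m
tau_payload = tau_max - tau_arm = 260 - 8.7996 = 251.2004
m_payload = tau_payload / (g*L) = 251.2004 / (9.81*0.69) = 37.1110

37.1110 kg


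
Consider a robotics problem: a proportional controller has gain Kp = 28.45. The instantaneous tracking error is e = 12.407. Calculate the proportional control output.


u_P = Kp * e = 28.45 * 12.407 = 352.9792

352.9792
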